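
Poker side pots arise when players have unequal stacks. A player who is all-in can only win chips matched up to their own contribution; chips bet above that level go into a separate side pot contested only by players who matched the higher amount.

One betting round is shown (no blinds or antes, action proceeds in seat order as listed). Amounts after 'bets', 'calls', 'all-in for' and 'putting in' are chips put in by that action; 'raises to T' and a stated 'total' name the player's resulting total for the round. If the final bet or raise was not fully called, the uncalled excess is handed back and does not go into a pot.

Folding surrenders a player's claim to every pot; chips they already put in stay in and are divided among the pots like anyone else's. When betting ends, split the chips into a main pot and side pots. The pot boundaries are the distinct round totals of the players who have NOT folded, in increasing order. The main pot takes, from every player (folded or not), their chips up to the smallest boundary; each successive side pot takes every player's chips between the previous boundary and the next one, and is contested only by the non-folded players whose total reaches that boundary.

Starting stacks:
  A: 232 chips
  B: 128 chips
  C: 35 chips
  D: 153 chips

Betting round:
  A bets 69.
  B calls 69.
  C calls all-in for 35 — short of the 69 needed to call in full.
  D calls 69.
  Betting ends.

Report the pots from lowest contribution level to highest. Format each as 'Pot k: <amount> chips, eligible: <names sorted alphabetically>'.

Contributions: A=69, B=69, C=35, D=69
Pot levels (distinct totals of non-folded players): 35, 69
Layer 1-35: 35 each from A, B, C, D = 35*4 = 140 chips; eligible A, B, C, D
Layer 36-69: 34 each from A, B, D = 34*3 = 102 chips; eligible A, B, D

Pot 1: 140 chips, eligible: A, B, C, D
Pot 2: 102 chips, eligible: A, B, D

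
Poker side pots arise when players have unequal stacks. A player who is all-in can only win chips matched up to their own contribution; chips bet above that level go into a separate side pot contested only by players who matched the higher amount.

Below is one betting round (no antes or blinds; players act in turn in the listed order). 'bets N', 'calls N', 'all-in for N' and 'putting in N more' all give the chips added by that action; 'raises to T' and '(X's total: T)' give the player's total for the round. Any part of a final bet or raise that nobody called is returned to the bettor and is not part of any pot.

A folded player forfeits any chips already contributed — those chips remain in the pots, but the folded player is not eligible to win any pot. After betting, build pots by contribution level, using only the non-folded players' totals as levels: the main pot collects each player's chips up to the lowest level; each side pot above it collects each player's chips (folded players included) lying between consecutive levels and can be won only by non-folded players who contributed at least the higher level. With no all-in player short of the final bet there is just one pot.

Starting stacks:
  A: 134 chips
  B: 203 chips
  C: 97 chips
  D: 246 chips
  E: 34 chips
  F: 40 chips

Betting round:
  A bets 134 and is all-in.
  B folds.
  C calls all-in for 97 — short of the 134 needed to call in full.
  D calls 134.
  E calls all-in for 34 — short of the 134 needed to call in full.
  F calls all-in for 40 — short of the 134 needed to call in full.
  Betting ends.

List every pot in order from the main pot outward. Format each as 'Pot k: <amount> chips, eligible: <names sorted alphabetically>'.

Contributions: A=134, C=97, D=134, E=34, F=40
Folded: B
Pot levels (distinct totals of non-folded players): 34, 40, 97, 134
Layer 1-34: 34 each from A, C, D, E, F = 34*5 = 170 chips; eligible A, C, D, E, F
Layer 35-40: 6 each from A, C, D, F = 6*4 = 24 chips; eligible A, C, D, F
Layer 41-97: 57 each from A, C, D = 57*3 = 171 chips; eligible A, C, D
Layer 98-134: 37 each from A, D = 37*2 = 74 chips; eligible A, D

Pot 1: 170 chips, eligible: A, C, D, E, F
Pot 2: 24 chips, eligible: A, C, D, F
Pot 3: 171 chips, eligible: A, C, D
Pot 4: 74 chips, eligible: A, D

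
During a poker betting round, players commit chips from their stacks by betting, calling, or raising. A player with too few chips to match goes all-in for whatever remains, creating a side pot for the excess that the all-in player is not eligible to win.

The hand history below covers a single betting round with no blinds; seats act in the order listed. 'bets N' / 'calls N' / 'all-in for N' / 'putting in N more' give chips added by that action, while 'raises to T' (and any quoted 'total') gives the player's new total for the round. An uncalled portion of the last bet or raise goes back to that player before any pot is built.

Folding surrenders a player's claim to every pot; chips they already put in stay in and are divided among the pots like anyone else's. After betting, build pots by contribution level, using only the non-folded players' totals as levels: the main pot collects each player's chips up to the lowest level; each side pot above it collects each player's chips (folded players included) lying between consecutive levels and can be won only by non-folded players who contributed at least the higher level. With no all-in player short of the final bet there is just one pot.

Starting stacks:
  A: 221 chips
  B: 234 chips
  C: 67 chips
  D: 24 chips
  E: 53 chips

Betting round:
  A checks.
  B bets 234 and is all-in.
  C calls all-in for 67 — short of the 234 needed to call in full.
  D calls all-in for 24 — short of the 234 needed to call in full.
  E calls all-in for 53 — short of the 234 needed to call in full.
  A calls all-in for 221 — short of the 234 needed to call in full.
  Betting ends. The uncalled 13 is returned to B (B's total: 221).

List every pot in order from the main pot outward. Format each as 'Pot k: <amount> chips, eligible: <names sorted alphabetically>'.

Contributions (after 13 returned to B): A=221, B=221, C=67, D=24, E=53
Pot levels (distinct totals of non-folded players): 24, 53, 67, 221
Layer 1-24: 24 each from A, B, C, D, E = 24*5 = 120 chips; eligible A, B, C, D, E
Layer 25-53: 29 each from A, B, C, E = 29*4 = 116 chips; eligible A, B, C, E
Layer 54-67: 14 each from A, B, C = 14*3 = 42 chips; eligible A, B, C
Layer 68-221: 154 each from A, B = 154*2 = 308 chips; eligible A, B

Pot 1: 120 chips, eligible: A, B, C, D, E
Pot 2: 116 chips, eligible: A, B, C, E
Pot 3: 42 chips, eligible: A, B, C
Pot 4: 308 chips, eligible: A, B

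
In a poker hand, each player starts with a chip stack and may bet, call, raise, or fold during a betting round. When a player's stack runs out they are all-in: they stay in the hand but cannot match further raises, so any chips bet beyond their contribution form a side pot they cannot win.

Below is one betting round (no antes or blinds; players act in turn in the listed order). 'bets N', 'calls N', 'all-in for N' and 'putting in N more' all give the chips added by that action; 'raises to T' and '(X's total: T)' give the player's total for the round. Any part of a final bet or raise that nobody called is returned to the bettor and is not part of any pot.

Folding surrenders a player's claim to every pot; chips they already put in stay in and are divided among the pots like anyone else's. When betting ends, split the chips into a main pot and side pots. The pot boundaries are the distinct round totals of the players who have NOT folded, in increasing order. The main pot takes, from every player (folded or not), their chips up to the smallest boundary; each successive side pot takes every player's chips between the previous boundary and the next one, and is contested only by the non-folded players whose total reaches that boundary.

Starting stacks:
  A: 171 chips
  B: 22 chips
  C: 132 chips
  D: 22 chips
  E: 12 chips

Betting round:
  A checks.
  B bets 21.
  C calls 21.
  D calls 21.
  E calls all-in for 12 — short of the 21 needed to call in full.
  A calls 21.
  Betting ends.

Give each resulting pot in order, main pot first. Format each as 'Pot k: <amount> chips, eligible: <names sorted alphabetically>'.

Contributions: A=21, B=21, C=21, D=21, E=12
Pot levels (distinct totals of non-folded players): 12, 21
Layer 1-12: 12 each from A, B, C, D, E = 12*5 = 60 chips; eligible A, B, C, D, E
Layer 13-21: 9 each from A, B, C, D = 9*4 = 36 chips; eligible A, B, C, D

Pot 1: 60 chips, eligible: A, B, C, D, E
Pot 2: 36 chips, eligible: A, B, C, D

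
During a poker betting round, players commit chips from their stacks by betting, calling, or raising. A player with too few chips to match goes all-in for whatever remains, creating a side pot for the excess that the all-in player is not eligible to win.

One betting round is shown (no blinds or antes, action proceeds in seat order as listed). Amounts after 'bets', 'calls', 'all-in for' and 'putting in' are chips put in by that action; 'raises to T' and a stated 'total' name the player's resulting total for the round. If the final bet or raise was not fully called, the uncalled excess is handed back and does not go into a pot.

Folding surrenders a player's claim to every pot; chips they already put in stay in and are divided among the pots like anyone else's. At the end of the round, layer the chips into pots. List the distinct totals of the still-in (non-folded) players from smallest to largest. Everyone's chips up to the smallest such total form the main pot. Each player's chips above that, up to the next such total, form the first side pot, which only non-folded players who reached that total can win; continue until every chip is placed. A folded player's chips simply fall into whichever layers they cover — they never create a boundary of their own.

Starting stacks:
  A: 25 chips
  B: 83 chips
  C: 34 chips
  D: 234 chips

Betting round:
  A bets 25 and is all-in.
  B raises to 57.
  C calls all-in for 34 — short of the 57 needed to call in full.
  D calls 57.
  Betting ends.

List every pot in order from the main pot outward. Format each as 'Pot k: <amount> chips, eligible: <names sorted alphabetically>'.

Contributions: A=25, B=57, C=34, D=57
Pot levels (distinct totals of non-folded players): 25, 34, 57
Layer 1-25: 25 each from A, B, C, D = 25*4 = 100 chips; eligible A, B, C, D
Layer 26-34: 9 each from B, C, D = 9*3 = 27 chips; eligible B, C, D
Layer 35-57: 23 each from B, D = 23*2 = 46 chips; eligible B, D

Pot 1: 100 chips, eligible: A, B, C, D
Pot 2: 27 chips, eligible: B, C, D
Pot 3: 46 chips, eligible: B, D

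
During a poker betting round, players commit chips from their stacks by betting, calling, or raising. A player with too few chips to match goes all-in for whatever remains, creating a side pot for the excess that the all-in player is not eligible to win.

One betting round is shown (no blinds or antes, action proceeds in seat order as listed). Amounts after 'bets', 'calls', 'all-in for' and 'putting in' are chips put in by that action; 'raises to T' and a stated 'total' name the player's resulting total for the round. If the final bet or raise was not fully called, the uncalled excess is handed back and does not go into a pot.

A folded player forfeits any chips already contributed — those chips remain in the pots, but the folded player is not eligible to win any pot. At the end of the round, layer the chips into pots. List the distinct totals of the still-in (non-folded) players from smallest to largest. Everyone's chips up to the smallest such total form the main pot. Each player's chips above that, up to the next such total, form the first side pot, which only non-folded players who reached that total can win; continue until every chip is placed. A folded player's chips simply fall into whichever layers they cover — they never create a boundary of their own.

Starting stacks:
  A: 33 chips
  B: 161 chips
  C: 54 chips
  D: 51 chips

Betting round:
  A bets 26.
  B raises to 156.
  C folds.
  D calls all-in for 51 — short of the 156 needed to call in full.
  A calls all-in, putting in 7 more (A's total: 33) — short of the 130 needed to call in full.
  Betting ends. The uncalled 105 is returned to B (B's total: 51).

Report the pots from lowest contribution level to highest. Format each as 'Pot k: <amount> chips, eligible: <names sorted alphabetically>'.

Contributions (after 105 returned to B): A=33, B=51, D=51
Folded: C
Pot levels (distinct totals of non-folded players): 33, 51
Layer 1-33: 33 each from A, B, D = 33*3 = 99 chips; eligible A, B, D
Layer 34-51: 18 each from B, D = 18*2 = 36 chips; eligible B, D

Pot 1: 99 chips, eligible: A, B, D
Pot 2: 36 chips, eligible: B, D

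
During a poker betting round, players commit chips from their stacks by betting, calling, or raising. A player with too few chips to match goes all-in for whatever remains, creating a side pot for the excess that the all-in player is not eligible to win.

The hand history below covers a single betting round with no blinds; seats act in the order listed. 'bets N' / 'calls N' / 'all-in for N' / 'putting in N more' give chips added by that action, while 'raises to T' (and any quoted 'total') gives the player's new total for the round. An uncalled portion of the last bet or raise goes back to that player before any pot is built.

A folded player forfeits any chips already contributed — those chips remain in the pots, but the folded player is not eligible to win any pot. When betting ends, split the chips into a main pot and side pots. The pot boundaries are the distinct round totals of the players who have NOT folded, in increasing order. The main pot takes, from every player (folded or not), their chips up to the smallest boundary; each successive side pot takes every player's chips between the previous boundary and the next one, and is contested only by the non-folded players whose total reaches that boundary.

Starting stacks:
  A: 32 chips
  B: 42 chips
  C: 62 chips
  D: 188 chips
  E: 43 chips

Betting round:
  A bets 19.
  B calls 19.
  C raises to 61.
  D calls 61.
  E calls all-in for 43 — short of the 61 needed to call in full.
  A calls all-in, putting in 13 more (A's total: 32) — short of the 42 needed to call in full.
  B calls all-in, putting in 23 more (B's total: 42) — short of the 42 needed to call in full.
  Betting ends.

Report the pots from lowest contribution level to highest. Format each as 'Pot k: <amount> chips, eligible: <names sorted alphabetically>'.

Contributions: A=32, B=42, C=61, D=61, E=43
Pot levels (distinct totals of non-folded players): 32, 42, 43, 61
Layer 1-32: 32 each from A, B, C, D, E = 32*5 = 160 chips; eligible A, B, C, D, E
Layer 33-42: 10 each from B, C, D, E = 10*4 = 40 chips; eligible B, C, D, E
Layer 43-43: 1 each from C, D, E = 1*3 = 3 chips; eligible C, D, E
Layer 44-61: 18 each from C, D = 18*2 = 36 chips; eligible C, D

Pot 1: 160 chips, eligible: A, B, C, D, E
Pot 2: 40 chips, eligible: B, C, D, E
Pot 3: 3 chips, eligible: C, D, E
Pot 4: 36 chips, eligible: C, D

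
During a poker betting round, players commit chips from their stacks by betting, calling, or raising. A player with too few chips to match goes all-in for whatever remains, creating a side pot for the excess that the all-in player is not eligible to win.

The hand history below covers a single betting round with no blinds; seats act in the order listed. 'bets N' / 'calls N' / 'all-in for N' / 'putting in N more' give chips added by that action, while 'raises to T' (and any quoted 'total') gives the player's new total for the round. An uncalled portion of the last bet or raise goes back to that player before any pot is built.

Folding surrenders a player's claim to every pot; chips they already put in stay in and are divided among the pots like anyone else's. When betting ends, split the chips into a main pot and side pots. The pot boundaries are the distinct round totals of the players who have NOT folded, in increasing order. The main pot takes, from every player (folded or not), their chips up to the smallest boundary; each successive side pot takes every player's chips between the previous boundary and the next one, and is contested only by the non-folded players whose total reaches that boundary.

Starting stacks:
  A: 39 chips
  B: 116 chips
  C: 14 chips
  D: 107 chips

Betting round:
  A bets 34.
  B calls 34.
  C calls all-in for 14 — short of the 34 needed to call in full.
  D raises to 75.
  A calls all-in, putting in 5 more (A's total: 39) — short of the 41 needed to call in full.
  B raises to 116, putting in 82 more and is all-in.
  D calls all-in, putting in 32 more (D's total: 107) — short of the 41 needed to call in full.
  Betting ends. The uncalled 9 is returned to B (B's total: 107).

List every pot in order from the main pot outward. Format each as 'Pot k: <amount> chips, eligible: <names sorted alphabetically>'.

Contributions (after 9 returned to B): A=39, B=107, C=14, D=107
Pot levels (distinct totals of non-folded players): 14, 39, 107
Layer 1-14: 14 each from A, B, C, D = 14*4 = 56 chips; eligible A, B, C, D
Layer 15-39: 25 each from A, B, D = 25*3 = 75 chips; eligible A, B, D
Layer 40-107: 68 each from B, D = 68*2 = 136 chips; eligible B, D

Pot 1: 56 chips, eligible: A, B, C, D
Pot 2: 75 chips, eligible: A, B, D
Pot 3: 136 chips, eligible: B, D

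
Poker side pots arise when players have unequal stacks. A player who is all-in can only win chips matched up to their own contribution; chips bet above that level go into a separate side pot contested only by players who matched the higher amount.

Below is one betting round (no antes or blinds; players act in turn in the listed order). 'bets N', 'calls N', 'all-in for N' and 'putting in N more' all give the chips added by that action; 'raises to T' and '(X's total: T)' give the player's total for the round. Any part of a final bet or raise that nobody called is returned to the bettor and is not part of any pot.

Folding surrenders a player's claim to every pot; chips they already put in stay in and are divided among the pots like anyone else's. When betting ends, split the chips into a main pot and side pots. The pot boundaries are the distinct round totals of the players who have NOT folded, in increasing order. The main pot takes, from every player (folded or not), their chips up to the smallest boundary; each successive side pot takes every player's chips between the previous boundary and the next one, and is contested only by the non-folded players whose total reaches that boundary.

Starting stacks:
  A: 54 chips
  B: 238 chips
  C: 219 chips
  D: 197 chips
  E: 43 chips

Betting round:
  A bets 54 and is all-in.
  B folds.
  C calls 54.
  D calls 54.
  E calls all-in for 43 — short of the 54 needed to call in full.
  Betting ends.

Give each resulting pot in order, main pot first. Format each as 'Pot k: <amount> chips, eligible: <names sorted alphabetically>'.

Pot 1: 172 chips, eligible: A, C, D, E
Pot 2: 33 chips, eligible: A, C, D

Derivation:
Contributions: A=54, C=54, D=54, E=43
Folded: B
Pot levels (distinct totals of non-folded players): 43, 54
Layer 1-43: 43 each from A, C, D, E = 43*4 = 172 chips; eligible A, C, D, E
Layer 44-54: 11 each from A, C, D = 11*3 = 33 chips; eligible A, C, D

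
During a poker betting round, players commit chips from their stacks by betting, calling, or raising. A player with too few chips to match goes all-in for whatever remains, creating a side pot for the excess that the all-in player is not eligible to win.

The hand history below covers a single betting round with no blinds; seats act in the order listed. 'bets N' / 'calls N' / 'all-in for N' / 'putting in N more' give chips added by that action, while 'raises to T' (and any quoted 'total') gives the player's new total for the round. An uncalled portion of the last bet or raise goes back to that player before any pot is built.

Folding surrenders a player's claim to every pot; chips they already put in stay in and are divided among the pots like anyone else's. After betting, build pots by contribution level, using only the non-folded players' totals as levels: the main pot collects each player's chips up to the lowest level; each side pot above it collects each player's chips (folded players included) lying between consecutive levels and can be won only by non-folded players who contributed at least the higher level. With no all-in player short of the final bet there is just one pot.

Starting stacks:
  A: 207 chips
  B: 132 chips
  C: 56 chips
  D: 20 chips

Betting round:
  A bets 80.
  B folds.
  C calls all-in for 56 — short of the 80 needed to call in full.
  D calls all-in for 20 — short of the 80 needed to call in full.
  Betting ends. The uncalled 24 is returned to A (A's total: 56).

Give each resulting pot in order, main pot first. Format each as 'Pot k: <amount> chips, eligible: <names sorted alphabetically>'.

Contributions (after 24 returned to A): A=56, C=56, D=20
Folded: B
Pot levels (distinct totals of non-folded players): 20, 56
Layer 1-20: 20 each from A, C, D = 20*3 = 60 chips; eligible A, C, D
Layer 21-56: 36 each from A, C = 36*2 = 72 chips; eligible A, C

Pot 1: 60 chips, eligible: A, C, D
Pot 2: 72 chips, eligible: A, C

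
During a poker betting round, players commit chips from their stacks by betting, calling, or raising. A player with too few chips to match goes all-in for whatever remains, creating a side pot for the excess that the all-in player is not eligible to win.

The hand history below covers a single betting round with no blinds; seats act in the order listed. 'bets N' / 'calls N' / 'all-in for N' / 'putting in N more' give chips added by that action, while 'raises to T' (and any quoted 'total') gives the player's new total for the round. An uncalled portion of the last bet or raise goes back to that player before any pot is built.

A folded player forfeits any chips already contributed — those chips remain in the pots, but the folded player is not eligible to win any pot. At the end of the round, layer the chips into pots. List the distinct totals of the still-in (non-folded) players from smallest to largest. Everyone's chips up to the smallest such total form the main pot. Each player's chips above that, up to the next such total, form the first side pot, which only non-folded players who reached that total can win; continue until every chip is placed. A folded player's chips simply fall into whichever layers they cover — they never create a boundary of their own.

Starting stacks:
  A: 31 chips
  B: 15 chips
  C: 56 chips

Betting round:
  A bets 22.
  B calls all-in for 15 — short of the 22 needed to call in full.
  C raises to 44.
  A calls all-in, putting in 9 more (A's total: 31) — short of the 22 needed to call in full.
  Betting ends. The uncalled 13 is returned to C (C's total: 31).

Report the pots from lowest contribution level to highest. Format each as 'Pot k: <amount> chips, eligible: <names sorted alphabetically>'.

Pot 1: 45 chips, eligible: A, B, C
Pot 2: 32 chips, eligible: A, C

Derivation:
Contributions (after 13 returned to C): A=31, B=15, C=31
Pot levels (distinct totals of non-folded players): 15, 31
Layer 1-15: 15 each from A, B, C = 15*3 = 45 chips; eligible A, B, C
Layer 16-31: 16 each from A, C = 16*2 = 32 chips; eligible A, C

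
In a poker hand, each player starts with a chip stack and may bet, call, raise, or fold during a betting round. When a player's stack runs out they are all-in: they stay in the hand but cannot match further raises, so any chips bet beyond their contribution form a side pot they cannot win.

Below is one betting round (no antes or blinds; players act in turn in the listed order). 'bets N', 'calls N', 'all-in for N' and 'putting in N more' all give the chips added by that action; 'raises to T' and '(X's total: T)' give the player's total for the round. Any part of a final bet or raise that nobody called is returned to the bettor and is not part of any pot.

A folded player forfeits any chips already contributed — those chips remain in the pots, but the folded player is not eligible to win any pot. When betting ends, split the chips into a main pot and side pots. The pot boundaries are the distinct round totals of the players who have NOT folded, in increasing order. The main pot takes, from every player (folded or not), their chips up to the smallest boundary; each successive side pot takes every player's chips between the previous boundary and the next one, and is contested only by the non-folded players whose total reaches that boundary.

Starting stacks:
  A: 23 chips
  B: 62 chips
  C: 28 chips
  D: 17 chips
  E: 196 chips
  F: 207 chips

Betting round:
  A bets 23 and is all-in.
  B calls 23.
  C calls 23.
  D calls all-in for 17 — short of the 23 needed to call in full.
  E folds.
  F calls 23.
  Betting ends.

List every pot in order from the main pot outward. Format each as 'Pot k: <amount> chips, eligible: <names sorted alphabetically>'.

Contributions: A=23, B=23, C=23, D=17, F=23
Folded: E
Pot levels (distinct totals of non-folded players): 17, 23
Layer 1-17: 17 each from A, B, C, D, F = 17*5 = 85 chips; eligible A, B, C, D, F
Layer 18-23: 6 each from A, B, C, F = 6*4 = 24 chips; eligible A, B, C, F

Pot 1: 85 chips, eligible: A, B, C, D, F
Pot 2: 24 chips, eligible: A, B, C, F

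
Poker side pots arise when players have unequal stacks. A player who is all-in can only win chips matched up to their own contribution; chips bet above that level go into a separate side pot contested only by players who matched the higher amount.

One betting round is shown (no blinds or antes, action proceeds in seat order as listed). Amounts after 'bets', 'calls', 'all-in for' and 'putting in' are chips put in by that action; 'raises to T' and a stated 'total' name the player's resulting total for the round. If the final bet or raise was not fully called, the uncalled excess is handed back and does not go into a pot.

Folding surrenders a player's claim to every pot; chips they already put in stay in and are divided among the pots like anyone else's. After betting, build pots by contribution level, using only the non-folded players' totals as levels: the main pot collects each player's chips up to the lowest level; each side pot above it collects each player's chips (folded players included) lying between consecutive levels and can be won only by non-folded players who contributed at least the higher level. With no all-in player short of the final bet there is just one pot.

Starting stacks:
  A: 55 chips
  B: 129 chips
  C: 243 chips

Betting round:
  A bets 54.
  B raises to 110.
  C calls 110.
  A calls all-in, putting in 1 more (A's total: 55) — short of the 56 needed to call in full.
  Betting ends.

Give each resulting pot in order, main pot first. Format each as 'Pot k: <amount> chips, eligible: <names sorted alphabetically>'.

Pot 1: 165 chips, eligible: A, B, C
Pot 2: 110 chips, eligible: B, C

Derivation:
Contributions: A=55, B=110, C=110
Pot levels (distinct totals of non-folded players): 55, 110
Layer 1-55: 55 each from A, B, C = 55*3 = 165 chips; eligible A, B, C
Layer 56-110: 55 each from B, C = 55*2 = 110 chips; eligible B, C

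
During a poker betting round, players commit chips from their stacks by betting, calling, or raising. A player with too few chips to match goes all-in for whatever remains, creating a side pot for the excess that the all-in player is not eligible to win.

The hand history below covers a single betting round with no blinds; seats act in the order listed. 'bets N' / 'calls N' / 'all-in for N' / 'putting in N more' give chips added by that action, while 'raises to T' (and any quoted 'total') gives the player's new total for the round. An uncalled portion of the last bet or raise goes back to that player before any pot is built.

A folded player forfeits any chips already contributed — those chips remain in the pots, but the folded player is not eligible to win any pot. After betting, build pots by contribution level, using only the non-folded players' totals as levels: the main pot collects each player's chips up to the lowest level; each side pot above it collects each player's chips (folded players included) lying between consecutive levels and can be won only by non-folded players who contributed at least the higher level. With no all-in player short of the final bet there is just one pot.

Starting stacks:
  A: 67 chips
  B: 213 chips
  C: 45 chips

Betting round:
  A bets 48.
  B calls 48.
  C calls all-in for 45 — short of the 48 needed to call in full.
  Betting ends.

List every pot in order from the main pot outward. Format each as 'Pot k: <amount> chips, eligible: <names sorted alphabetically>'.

Contributions: A=48, B=48, C=45
Pot levels (distinct totals of non-folded players): 45, 48
Layer 1-45: 45 each from A, B, C = 45*3 = 135 chips; eligible A, B, C
Layer 46-48: 3 each from A, B = 3*2 = 6 chips; eligible A, B

Pot 1: 135 chips, eligible: A, B, C
Pot 2: 6 chips, eligible: A, B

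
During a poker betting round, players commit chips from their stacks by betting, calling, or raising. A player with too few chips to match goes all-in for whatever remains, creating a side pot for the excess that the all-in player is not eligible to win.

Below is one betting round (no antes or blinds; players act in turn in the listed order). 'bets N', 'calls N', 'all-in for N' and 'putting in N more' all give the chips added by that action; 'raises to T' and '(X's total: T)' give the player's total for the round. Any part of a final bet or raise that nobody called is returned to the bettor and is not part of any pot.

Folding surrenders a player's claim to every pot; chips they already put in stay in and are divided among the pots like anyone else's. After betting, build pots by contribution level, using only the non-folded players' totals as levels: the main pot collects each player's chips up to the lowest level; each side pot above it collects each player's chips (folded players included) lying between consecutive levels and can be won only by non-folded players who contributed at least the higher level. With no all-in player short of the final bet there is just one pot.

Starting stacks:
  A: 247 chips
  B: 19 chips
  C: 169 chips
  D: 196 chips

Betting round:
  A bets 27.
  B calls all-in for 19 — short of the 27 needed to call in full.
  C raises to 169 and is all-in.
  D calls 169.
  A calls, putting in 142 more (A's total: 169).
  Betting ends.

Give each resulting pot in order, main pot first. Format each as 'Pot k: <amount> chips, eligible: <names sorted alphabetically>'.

Contributions: A=169, B=19, C=169, D=169
Pot levels (distinct totals of non-folded players): 19, 169
Layer 1-19: 19 each from A, B, C, D = 19*4 = 76 chips; eligible A, B, C, D
Layer 20-169: 150 each from A, C, D = 150*3 = 450 chips; eligible A, C, D

Pot 1: 76 chips, eligible: A, B, C, D
Pot 2: 450 chips, eligible: A, C, D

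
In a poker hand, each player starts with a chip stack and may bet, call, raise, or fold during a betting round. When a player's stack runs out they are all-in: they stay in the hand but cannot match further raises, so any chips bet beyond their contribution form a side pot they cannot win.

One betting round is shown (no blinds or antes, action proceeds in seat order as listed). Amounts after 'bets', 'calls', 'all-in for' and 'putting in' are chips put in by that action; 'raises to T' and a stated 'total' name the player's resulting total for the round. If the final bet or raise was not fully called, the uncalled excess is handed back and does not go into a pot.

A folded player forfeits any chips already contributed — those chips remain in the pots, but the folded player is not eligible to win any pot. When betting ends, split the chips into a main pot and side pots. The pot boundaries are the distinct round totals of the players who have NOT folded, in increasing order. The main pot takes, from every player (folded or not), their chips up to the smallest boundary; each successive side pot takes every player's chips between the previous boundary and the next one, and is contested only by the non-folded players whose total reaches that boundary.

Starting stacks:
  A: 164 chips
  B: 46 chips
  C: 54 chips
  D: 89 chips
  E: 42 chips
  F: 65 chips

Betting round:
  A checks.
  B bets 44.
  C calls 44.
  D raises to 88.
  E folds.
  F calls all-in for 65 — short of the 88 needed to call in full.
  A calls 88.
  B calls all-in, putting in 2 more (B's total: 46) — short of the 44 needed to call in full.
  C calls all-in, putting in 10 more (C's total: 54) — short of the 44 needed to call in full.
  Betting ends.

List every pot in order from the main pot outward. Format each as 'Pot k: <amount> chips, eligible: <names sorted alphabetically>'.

Pot 1: 230 chips, eligible: A, B, C, D, F
Pot 2: 32 chips, eligible: A, C, D, F
Pot 3: 33 chips, eligible: A, D, F
Pot 4: 46 chips, eligible: A, D

Derivation:
Contributions: A=88, B=46, C=54, D=88, F=65
Folded: E
Pot levels (distinct totals of non-folded players): 46, 54, 65, 88
Layer 1-46: 46 each from A, B, C, D, F = 46*5 = 230 chips; eligible A, B, C, D, F
Layer 47-54: 8 each from A, C, D, F = 8*4 = 32 chips; eligible A, C, D, F
Layer 55-65: 11 each from A, D, F = 11*3 = 33 chips; eligible A, D, F
Layer 66-88: 23 each from A, D = 23*2 = 46 chips; eligible A, D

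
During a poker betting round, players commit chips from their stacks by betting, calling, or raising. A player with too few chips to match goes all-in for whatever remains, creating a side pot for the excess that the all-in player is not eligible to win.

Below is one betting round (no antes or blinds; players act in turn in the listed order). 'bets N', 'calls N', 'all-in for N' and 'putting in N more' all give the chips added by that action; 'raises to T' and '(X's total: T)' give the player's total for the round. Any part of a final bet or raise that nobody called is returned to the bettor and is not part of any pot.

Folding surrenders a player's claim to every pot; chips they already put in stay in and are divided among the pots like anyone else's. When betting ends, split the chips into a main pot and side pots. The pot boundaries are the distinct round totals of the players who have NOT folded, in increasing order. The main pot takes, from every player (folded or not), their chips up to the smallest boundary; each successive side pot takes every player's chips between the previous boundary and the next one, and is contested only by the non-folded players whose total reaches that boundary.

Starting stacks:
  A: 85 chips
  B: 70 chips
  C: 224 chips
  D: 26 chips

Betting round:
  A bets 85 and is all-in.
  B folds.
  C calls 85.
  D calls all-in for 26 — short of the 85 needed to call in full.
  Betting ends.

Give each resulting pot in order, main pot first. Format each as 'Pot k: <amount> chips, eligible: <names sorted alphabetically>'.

Pot 1: 78 chips, eligible: A, C, D
Pot 2: 118 chips, eligible: A, C

Derivation:
Contributions: A=85, C=85, D=26
Folded: B
Pot levels (distinct totals of non-folded players): 26, 85
Layer 1-26: 26 each from A, C, D = 26*3 = 78 chips; eligible A, C, D
Layer 27-85: 59 each from A, C = 59*2 = 118 chips; eligible A, C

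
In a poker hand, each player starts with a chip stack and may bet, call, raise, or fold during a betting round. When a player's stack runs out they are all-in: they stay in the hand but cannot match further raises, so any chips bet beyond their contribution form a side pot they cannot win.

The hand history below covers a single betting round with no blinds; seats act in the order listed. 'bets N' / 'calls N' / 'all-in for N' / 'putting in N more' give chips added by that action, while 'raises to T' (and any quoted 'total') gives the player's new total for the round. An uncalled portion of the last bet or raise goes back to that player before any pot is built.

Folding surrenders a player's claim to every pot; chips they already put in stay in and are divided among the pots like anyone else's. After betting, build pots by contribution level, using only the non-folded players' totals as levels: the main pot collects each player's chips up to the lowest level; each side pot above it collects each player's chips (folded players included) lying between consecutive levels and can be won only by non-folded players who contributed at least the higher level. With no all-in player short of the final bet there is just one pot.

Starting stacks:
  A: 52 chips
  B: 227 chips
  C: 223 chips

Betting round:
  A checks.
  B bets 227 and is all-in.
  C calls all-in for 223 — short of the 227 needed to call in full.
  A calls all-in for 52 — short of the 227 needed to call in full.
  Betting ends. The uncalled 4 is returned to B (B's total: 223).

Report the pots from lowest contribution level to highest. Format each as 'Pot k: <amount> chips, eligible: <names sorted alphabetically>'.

Contributions (after 4 returned to B): A=52, B=223, C=223
Pot levels (distinct totals of non-folded players): 52, 223
Layer 1-52: 52 each from A, B, C = 52*3 = 156 chips; eligible A, B, C
Layer 53-223: 171 each from B, C = 171*2 = 342 chips; eligible B, C

Pot 1: 156 chips, eligible: A, B, C
Pot 2: 342 chips, eligible: B, C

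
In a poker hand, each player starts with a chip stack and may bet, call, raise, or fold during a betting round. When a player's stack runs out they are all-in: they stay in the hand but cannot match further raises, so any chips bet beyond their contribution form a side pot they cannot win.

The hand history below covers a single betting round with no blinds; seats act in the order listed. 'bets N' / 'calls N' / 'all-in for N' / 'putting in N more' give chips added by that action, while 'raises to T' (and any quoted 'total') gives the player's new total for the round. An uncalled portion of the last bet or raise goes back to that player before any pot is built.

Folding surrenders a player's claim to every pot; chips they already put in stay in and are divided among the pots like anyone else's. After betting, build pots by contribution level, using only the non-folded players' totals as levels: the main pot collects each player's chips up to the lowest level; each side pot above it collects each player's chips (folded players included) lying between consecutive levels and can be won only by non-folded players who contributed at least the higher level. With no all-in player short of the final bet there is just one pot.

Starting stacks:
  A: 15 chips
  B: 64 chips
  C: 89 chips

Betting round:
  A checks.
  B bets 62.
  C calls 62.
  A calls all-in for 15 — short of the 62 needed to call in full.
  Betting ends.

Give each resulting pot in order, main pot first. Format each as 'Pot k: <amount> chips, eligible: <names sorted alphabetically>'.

Contributions: A=15, B=62, C=62
Pot levels (distinct totals of non-folded players): 15, 62
Layer 1-15: 15 each from A, B, C = 15*3 = 45 chips; eligible A, B, C
Layer 16-62: 47 each from B, C = 47*2 = 94 chips; eligible B, C

Pot 1: 45 chips, eligible: A, B, C
Pot 2: 94 chips, eligible: B, C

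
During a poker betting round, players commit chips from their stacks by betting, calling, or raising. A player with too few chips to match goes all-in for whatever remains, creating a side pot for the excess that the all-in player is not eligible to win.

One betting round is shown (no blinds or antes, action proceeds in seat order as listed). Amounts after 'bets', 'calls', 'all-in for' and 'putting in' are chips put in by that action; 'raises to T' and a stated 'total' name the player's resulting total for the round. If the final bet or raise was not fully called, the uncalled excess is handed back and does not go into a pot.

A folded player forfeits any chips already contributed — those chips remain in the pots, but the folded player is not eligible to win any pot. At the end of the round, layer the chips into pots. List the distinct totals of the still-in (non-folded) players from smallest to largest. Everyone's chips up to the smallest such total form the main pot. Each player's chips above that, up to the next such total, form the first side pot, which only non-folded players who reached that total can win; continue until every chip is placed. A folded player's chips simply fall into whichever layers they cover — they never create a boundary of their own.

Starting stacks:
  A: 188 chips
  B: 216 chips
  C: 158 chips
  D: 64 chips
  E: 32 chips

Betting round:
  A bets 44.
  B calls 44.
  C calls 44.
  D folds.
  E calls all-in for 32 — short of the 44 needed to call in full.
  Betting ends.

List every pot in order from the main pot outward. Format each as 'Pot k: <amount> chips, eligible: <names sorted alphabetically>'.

Pot 1: 128 chips, eligible: A, B, C, E
Pot 2: 36 chips, eligible: A, B, C

Derivation:
Contributions: A=44, B=44, C=44, E=32
Folded: D
Pot levels (distinct totals of non-folded players): 32, 44
Layer 1-32: 32 each from A, B, C, E = 32*4 = 128 chips; eligible A, B, C, E
Layer 33-44: 12 each from A, B, C = 12*3 = 36 chips; eligible A, B, C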